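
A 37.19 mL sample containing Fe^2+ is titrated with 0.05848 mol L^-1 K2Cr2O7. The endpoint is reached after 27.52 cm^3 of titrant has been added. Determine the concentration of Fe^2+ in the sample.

n(K2Cr2O7) = 0.05848 x 0.02752 = 0.001609 mol.
From the balanced equation, 1 mol K2Cr2O7 reacts with 6 mol Fe^2+, so n(Fe^2+) = 0.001609 x 6/1 = 0.009656 mol.
[Fe^2+] = 0.009656 / 0.03719 L = 0.260 M.

0.260 M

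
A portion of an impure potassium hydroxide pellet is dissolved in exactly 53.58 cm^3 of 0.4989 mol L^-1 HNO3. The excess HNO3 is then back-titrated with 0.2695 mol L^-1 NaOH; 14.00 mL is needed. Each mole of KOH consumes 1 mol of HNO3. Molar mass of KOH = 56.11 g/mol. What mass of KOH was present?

Total n(HNO3) added = 0.4989 x 0.05358 = 0.02673 mol.
n(NaOH) used = 0.2695 x 0.01400 = 0.003773 mol, which equals the excess n(HNO3).
So n(HNO3) consumed by the sample = 0.02673 - 0.003773 = 0.02296 mol.
n(KOH) = 0.02296 / 1 = 0.02296 mol.
mass = 0.02296 mol x 56.11 g/mol = 1.29 g.

1.29 g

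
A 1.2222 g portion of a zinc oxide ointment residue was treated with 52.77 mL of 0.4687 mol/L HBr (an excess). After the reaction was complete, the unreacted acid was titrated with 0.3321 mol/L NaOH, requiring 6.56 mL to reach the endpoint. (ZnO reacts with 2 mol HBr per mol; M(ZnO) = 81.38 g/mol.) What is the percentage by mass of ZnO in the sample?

Total n(HBr) added = 0.4687 x 0.05277 = 0.02473 mol.
n(NaOH) used = 0.3321 x 0.006560 = 0.002179 mol, which equals the excess n(HBr).
So n(HBr) consumed by the sample = 0.02473 - 0.002179 = 0.02255 mol.
n(ZnO) = 0.02255 / 2 = 0.01128 mol.
mass ZnO = 0.01128 x 81.38 = 0.9178 g, so %ZnO = 0.9178/1.2222 x 100 = 75.1%.

75.1%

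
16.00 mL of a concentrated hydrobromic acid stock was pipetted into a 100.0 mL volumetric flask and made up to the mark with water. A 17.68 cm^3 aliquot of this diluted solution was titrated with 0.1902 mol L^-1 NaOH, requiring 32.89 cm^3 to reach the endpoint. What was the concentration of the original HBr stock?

n(NaOH) = 0.1902 x 0.03289 = 0.006256 mol.
n(HBr) in the aliquot = 0.006256 mol.
[diluted HBr] = 0.006256 / 0.01768 = 0.3538 M.
Dilution factor = 100.0/16.00 = 6.250, so [stock] = 0.3538 x 6.250 = 2.21 M.

2.21 M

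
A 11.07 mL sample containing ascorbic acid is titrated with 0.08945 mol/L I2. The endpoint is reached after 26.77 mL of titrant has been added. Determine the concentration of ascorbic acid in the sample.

n(I2) = 0.08945 x 0.02677 = 0.002395 mol.
From the balanced equation, 1 mol I2 reacts with 1 mol ascorbic acid, so n(ascorbic acid) = 0.002395 x 1/1 = 0.002395 mol.
[ascorbic acid] = 0.002395 / 0.01107 L = 0.216 M.

0.216 M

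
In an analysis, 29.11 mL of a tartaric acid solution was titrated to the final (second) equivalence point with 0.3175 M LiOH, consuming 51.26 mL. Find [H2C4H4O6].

0.280 M

n(LiOH) = 0.3175 x 0.05126 = 0.01628 mol.
At the final (second) equivalence point, 2 mol OH^- react per mol H2C4H4O6, so n(H2C4H4O6) = 0.01628 / 2 = 0.008138 mol.
[H2C4H4O6] = 0.008138 / 0.02911 L = 0.280 M.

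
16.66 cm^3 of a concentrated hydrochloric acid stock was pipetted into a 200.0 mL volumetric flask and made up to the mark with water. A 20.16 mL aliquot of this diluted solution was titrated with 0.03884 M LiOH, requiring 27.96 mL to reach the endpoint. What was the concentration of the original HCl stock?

0.647 M

n(LiOH) = 0.03884 x 0.02796 = 0.001086 mol.
n(HCl) in the aliquot = 0.001086 mol.
[diluted HCl] = 0.001086 / 0.02016 = 0.05387 M.
Dilution factor = 200.0/16.66 = 12.00, so [stock] = 0.05387 x 12.00 = 0.647 M.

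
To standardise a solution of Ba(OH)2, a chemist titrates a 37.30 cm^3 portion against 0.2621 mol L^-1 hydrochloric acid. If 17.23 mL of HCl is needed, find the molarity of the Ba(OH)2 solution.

0.0605 M

n(HCl) delivered = 0.2621 x 0.01723 = 0.004516 mol.
The reaction is 1 Ba(OH)2 + 2 HCl, so n(Ba(OH)2) = 0.004516 x 1/2 = 0.002258 mol.
[Ba(OH)2] = 0.002258 mol / 0.03730 L = 0.0605 M.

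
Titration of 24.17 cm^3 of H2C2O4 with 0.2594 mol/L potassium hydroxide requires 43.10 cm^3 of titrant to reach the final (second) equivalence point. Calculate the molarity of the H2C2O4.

0.231 M

n(KOH) = 0.2594 x 0.04310 = 0.01118 mol.
At the final (second) equivalence point, 2 mol OH^- react per mol H2C2O4, so n(H2C2O4) = 0.01118 / 2 = 0.005590 mol.
[H2C2O4] = 0.005590 / 0.02417 L = 0.231 M.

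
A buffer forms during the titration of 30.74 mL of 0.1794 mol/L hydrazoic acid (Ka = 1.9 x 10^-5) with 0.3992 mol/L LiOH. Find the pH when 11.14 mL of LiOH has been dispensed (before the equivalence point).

5.34

Initial n(HN3) = 0.1794 x 0.03074 = 0.005515 mol.
n(LiOH) added = 0.3992 x 0.01114 = 0.004447 mol, converting that many moles of HN3 to N3-.
Remaining n(HN3) = 0.001068 mol; n(N3-) = 0.004447 mol.
By Henderson-Hasselbalch, pH = pKa + log([A^-]/[HA]) = 4.72 + log(0.004447/0.001068) = 4.72 + (+0.62) = 5.34.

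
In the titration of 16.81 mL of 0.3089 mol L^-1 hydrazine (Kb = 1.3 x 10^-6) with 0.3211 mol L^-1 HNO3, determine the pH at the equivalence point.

4.46

n(N2H4) = 0.3089 x 0.01681 = 0.005193 mol; V(HNO3) at equivalence = 0.005193/0.3211 = 0.01617 L.
At equivalence the base is fully converted to N2H5+; total volume = 0.03298 L, so [N2H5+] = 0.005193/0.03298 = 0.1574 M.
Ka(N2H5+) = Kw/Kb = 1.0e-14 / 1.3 x 10^-6 = 7.69e-9.
[H^+] = sqrt(Ka x [N2H5+]) = sqrt(7.69e-9 x 0.1574) = 3.48e-5 M.
pH = -log(3.48e-5) = 4.46.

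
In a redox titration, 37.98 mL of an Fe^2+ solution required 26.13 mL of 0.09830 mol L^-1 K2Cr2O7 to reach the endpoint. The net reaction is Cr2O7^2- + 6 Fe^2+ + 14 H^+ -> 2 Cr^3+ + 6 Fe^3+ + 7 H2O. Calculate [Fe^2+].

0.406 M

n(K2Cr2O7) = 0.09830 x 0.02613 = 0.002569 mol.
From the balanced equation, 1 mol K2Cr2O7 reacts with 6 mol Fe^2+, so n(Fe^2+) = 0.002569 x 6/1 = 0.01541 mol.
[Fe^2+] = 0.01541 / 0.03798 L = 0.406 M.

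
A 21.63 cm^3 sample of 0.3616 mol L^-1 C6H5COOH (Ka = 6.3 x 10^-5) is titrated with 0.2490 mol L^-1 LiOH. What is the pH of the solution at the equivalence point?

8.68

n(C6H5COOH) = 0.3616 x 0.02163 = 0.007821 mol; V(LiOH) at equivalence = 0.007821/0.2490 = 0.03141 L.
At equivalence all the acid is converted to C6H5COO-; total volume = 0.02163 + 0.03141 = 0.05304 L, so [C6H5COO-] = 0.007821/0.05304 = 0.1475 M.
Kb = Kw/Ka = 1.0e-14 / 6.3 x 10^-5 = 1.59e-10.
[OH^-] = sqrt(Kb x [C6H5COO-]) = sqrt(1.59e-10 x 0.1475) = 4.84e-6 M.
pOH = 5.32, so pH = 14.00 - 5.32 = 8.68.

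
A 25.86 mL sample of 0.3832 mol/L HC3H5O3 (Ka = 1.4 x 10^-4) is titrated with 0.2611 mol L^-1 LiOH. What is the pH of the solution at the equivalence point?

8.52

n(HC3H5O3) = 0.3832 x 0.02586 = 0.009910 mol; V(LiOH) at equivalence = 0.009910/0.2611 = 0.03795 L.
At equivalence all the acid is converted to C3H5O3-; total volume = 0.02586 + 0.03795 = 0.06381 L, so [C3H5O3-] = 0.009910/0.06381 = 0.1553 M.
Kb = Kw/Ka = 1.0e-14 / 1.4 x 10^-4 = 7.14e-11.
[OH^-] = sqrt(Kb x [C3H5O3-]) = sqrt(7.14e-11 x 0.1553) = 3.33e-6 M.
pOH = 5.48, so pH = 14.00 - 5.48 = 8.52.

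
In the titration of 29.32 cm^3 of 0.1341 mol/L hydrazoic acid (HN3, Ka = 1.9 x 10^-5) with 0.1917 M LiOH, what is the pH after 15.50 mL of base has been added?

Initial n(HN3) = 0.1341 x 0.02932 = 0.003932 mol.
n(LiOH) added = 0.1917 x 0.01550 = 0.002971 mol, converting that many moles of HN3 to N3-.
Remaining n(HN3) = 0.0009605 mol; n(N3-) = 0.002971 mol.
By Henderson-Hasselbalch, pH = pKa + log([A^-]/[HA]) = 4.72 + log(0.002971/0.0009605) = 4.72 + (+0.49) = 5.21.

5.21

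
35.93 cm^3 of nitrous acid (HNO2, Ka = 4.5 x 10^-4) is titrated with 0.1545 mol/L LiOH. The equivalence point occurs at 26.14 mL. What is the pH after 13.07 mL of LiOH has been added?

13.07 mL is exactly half the equivalence volume (26.14/2), i.e. the half-equivalence point.
There, n(HA) = n(A^-), so pH = pKa = -log(4.5 x 10^-4) = 3.35.

3.35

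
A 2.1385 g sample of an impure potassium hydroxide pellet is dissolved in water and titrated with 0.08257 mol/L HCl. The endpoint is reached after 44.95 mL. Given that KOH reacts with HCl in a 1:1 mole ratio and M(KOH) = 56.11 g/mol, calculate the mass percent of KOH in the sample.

n(HCl) = 0.08257 x 0.04495 = 0.003712 mol.
n(KOH) = 0.003712 / 1 = 0.003712 mol.
mass of KOH = 0.003712 x 56.11 = 0.2083 g.
% purity = 0.2083 / 2.1385 x 100 = 9.74%.

9.74%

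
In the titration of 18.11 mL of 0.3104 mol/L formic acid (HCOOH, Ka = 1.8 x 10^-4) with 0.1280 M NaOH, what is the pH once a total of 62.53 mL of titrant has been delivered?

n(acid) = 0.3104 x 0.01811 = 0.005621 mol; n(NaOH) added = 0.1280 x 0.06253 = 0.008004 mol.
Base is in excess by 0.008004 - 0.005621 = 0.002382 mol in a total volume of 0.08064 L.
[OH^-] = 0.002382/0.08064 = 0.02954 M, so pOH = 1.53 and pH = 14.00 - 1.53 = 12.47.

12.47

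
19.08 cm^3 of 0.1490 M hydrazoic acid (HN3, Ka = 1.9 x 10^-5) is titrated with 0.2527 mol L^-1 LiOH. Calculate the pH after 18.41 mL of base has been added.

12.68

n(acid) = 0.1490 x 0.01908 = 0.002843 mol; n(LiOH) added = 0.2527 x 0.01841 = 0.004652 mol.
Base is in excess by 0.004652 - 0.002843 = 0.001809 mol in a total volume of 0.03749 L.
[OH^-] = 0.001809/0.03749 = 0.04826 M, so pOH = 1.32 and pH = 14.00 - 1.32 = 12.68.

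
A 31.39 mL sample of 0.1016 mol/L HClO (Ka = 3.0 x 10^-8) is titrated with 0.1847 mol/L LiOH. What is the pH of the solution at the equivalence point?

n(HClO) = 0.1016 x 0.03139 = 0.003189 mol; V(LiOH) at equivalence = 0.003189/0.1847 = 0.01727 L.
At equivalence all the acid is converted to ClO-; total volume = 0.03139 + 0.01727 = 0.04866 L, so [ClO-] = 0.003189/0.04866 = 0.06554 M.
Kb = Kw/Ka = 1.0e-14 / 3.0 x 10^-8 = 3.33e-7.
[OH^-] = sqrt(Kb x [ClO-]) = sqrt(3.33e-7 x 0.06554) = 0.000148 M.
pOH = 3.83, so pH = 14.00 - 3.83 = 10.17.

10.17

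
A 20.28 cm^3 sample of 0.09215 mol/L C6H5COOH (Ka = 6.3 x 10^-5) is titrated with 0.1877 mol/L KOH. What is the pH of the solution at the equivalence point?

8.50

n(C6H5COOH) = 0.09215 x 0.02028 = 0.001869 mol; V(KOH) at equivalence = 0.001869/0.1877 = 0.009956 L.
At equivalence all the acid is converted to C6H5COO-; total volume = 0.02028 + 0.009956 = 0.03024 L, so [C6H5COO-] = 0.001869/0.03024 = 0.06181 M.
Kb = Kw/Ka = 1.0e-14 / 6.3 x 10^-5 = 1.59e-10.
[OH^-] = sqrt(Kb x [C6H5COO-]) = sqrt(1.59e-10 x 0.06181) = 3.13e-6 M.
pOH = 5.50, so pH = 14.00 - 5.50 = 8.50.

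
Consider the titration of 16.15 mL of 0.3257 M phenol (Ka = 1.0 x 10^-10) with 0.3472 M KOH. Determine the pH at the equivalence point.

n(C6H5OH) = 0.3257 x 0.01615 = 0.005260 mol; V(KOH) at equivalence = 0.005260/0.3472 = 0.01515 L.
At equivalence all the acid is converted to C6H5O-; total volume = 0.01615 + 0.01515 = 0.03130 L, so [C6H5O-] = 0.005260/0.03130 = 0.1681 M.
Kb = Kw/Ka = 1.0e-14 / 1.0 x 10^-10 = 0.000100.
[OH^-] = sqrt(Kb x [C6H5O-]) = sqrt(0.000100 x 0.1681) = 0.00410 M.
pOH = 2.39, so pH = 14.00 - 2.39 = 11.61.

11.61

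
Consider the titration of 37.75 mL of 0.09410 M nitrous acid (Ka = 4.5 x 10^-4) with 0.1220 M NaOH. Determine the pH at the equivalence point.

8.04

n(HNO2) = 0.09410 x 0.03775 = 0.003552 mol; V(NaOH) at equivalence = 0.003552/0.1220 = 0.02912 L.
At equivalence all the acid is converted to NO2-; total volume = 0.03775 + 0.02912 = 0.06687 L, so [NO2-] = 0.003552/0.06687 = 0.05312 M.
Kb = Kw/Ka = 1.0e-14 / 4.5 x 10^-4 = 2.22e-11.
[OH^-] = sqrt(Kb x [NO2-]) = sqrt(2.22e-11 x 0.05312) = 1.09e-6 M.
pOH = 5.96, so pH = 14.00 - 5.96 = 8.04.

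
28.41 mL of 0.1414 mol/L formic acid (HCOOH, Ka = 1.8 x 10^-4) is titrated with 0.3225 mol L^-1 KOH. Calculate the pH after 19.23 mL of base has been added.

12.66

n(acid) = 0.1414 x 0.02841 = 0.004017 mol; n(KOH) added = 0.3225 x 0.01923 = 0.006202 mol.
Base is in excess by 0.006202 - 0.004017 = 0.002185 mol in a total volume of 0.04764 L.
[OH^-] = 0.002185/0.04764 = 0.04585 M, so pOH = 1.34 and pH = 14.00 - 1.34 = 12.66.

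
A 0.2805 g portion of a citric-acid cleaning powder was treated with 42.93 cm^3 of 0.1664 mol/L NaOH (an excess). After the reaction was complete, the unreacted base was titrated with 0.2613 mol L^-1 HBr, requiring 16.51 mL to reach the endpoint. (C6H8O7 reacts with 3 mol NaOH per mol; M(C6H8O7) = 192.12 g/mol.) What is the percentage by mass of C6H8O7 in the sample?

64.6%

Total n(NaOH) added = 0.1664 x 0.04293 = 0.007144 mol.
n(HBr) used = 0.2613 x 0.01651 = 0.004314 mol, which equals the excess n(NaOH).
So n(NaOH) consumed by the sample = 0.007144 - 0.004314 = 0.002829 mol.
n(C6H8O7) = 0.002829 / 3 = 0.0009432 mol.
mass C6H8O7 = 0.0009432 x 192.12 = 0.1812 g, so %C6H8O7 = 0.1812/0.2805 x 100 = 64.6%.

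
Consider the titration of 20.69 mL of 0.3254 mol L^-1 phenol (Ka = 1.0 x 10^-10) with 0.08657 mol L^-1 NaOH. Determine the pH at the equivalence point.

n(C6H5OH) = 0.3254 x 0.02069 = 0.006733 mol; V(NaOH) at equivalence = 0.006733/0.08657 = 0.07777 L.
At equivalence all the acid is converted to C6H5O-; total volume = 0.02069 + 0.07777 = 0.09846 L, so [C6H5O-] = 0.006733/0.09846 = 0.06838 M.
Kb = Kw/Ka = 1.0e-14 / 1.0 x 10^-10 = 0.000100.
[OH^-] = sqrt(Kb x [C6H5O-]) = sqrt(0.000100 x 0.06838) = 0.00261 M.
pOH = 2.58, so pH = 14.00 - 2.58 = 11.42.

11.42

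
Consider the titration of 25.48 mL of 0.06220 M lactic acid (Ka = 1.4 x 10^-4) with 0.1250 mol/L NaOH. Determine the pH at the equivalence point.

8.24

n(HC3H5O3) = 0.06220 x 0.02548 = 0.001585 mol; V(NaOH) at equivalence = 0.001585/0.1250 = 0.01268 L.
At equivalence all the acid is converted to C3H5O3-; total volume = 0.02548 + 0.01268 = 0.03816 L, so [C3H5O3-] = 0.001585/0.03816 = 0.04153 M.
Kb = Kw/Ka = 1.0e-14 / 1.4 x 10^-4 = 7.14e-11.
[OH^-] = sqrt(Kb x [C3H5O3-]) = sqrt(7.14e-11 x 0.04153) = 1.72e-6 M.
pOH = 5.76, so pH = 14.00 - 5.76 = 8.24.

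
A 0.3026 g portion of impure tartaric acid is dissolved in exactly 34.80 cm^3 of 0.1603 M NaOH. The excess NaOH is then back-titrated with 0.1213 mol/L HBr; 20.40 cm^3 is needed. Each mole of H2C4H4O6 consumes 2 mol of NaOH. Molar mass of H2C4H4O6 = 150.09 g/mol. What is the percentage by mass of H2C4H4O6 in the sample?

Total n(NaOH) added = 0.1603 x 0.03480 = 0.005578 mol.
n(HBr) used = 0.1213 x 0.02040 = 0.002475 mol, which equals the excess n(NaOH).
So n(NaOH) consumed by the sample = 0.005578 - 0.002475 = 0.003104 mol.
n(H2C4H4O6) = 0.003104 / 2 = 0.001552 mol.
mass H2C4H4O6 = 0.001552 x 150.09 = 0.2329 g, so %H2C4H4O6 = 0.2329/0.3026 x 100 = 77.0%.

77.0%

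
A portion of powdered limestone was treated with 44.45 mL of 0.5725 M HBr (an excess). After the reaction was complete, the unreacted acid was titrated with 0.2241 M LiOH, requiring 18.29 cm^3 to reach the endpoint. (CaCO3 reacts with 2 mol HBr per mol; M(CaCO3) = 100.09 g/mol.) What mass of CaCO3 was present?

1.07 g

Total n(HBr) added = 0.5725 x 0.04445 = 0.02545 mol.
n(LiOH) used = 0.2241 x 0.01829 = 0.004099 mol, which equals the excess n(HBr).
So n(HBr) consumed by the sample = 0.02545 - 0.004099 = 0.02135 mol.
n(CaCO3) = 0.02135 / 2 = 0.01067 mol.
mass = 0.01067 mol x 100.09 g/mol = 1.07 g.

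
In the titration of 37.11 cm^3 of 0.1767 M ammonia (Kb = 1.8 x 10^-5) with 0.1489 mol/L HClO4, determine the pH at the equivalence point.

n(NH3) = 0.1767 x 0.03711 = 0.006557 mol; V(HClO4) at equivalence = 0.006557/0.1489 = 0.04404 L.
At equivalence the base is fully converted to NH4+; total volume = 0.08115 L, so [NH4+] = 0.006557/0.08115 = 0.08081 M.
Ka(NH4+) = Kw/Kb = 1.0e-14 / 1.8 x 10^-5 = 5.56e-10.
[H^+] = sqrt(Ka x [NH4+]) = sqrt(5.56e-10 x 0.08081) = 6.70e-6 M.
pH = -log(6.70e-6) = 5.17.

5.17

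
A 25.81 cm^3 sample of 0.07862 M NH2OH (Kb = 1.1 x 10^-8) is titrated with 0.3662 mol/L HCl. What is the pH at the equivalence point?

3.62

n(NH2OH) = 0.07862 x 0.02581 = 0.002029 mol; V(HCl) at equivalence = 0.002029/0.3662 = 0.005541 L.
At equivalence the base is fully converted to NH3OH+; total volume = 0.03135 L, so [NH3OH+] = 0.002029/0.03135 = 0.06472 M.
Ka(NH3OH+) = Kw/Kb = 1.0e-14 / 1.1 x 10^-8 = 9.09e-7.
[H^+] = sqrt(Ka x [NH3OH+]) = sqrt(9.09e-7 x 0.06472) = 0.000243 M.
pH = -log(0.000243) = 3.62.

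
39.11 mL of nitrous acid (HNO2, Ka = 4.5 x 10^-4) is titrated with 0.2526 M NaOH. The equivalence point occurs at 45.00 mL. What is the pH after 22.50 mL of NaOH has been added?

22.50 mL is exactly half the equivalence volume (45.00/2), i.e. the half-equivalence point.
There, n(HA) = n(A^-), so pH = pKa = -log(4.5 x 10^-4) = 3.35.

3.35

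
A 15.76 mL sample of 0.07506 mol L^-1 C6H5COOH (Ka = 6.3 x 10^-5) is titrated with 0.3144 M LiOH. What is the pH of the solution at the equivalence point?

n(C6H5COOH) = 0.07506 x 0.01576 = 0.001183 mol; V(LiOH) at equivalence = 0.001183/0.3144 = 0.003763 L.
At equivalence all the acid is converted to C6H5COO-; total volume = 0.01576 + 0.003763 = 0.01952 L, so [C6H5COO-] = 0.001183/0.01952 = 0.06059 M.
Kb = Kw/Ka = 1.0e-14 / 6.3 x 10^-5 = 1.59e-10.
[OH^-] = sqrt(Kb x [C6H5COO-]) = sqrt(1.59e-10 x 0.06059) = 3.10e-6 M.
pOH = 5.51, so pH = 14.00 - 5.51 = 8.49.

8.49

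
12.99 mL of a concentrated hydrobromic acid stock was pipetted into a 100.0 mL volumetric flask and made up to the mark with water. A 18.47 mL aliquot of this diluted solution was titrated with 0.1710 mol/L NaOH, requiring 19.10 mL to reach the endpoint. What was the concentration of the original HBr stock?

n(NaOH) = 0.1710 x 0.01910 = 0.003266 mol.
n(HBr) in the aliquot = 0.003266 mol.
[diluted HBr] = 0.003266 / 0.01847 = 0.1768 M.
Dilution factor = 100.0/12.99 = 7.698, so [stock] = 0.1768 x 7.698 = 1.36 M.

1.36 M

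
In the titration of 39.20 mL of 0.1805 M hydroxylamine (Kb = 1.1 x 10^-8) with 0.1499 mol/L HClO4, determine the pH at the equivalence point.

n(NH2OH) = 0.1805 x 0.03920 = 0.007076 mol; V(HClO4) at equivalence = 0.007076/0.1499 = 0.04720 L.
At equivalence the base is fully converted to NH3OH+; total volume = 0.08640 L, so [NH3OH+] = 0.007076/0.08640 = 0.08189 M.
Ka(NH3OH+) = Kw/Kb = 1.0e-14 / 1.1 x 10^-8 = 9.09e-7.
[H^+] = sqrt(Ka x [NH3OH+]) = sqrt(9.09e-7 x 0.08189) = 0.000273 M.
pH = -log(0.000273) = 3.56.

3.56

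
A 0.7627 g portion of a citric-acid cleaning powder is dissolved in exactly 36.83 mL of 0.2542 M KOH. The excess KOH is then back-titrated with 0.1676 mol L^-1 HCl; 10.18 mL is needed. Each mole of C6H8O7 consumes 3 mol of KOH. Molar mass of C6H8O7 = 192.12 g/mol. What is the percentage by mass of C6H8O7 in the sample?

64.3%

Total n(KOH) added = 0.2542 x 0.03683 = 0.009362 mol.
n(HCl) used = 0.1676 x 0.01018 = 0.001706 mol, which equals the excess n(KOH).
So n(KOH) consumed by the sample = 0.009362 - 0.001706 = 0.007656 mol.
n(C6H8O7) = 0.007656 / 3 = 0.002552 mol.
mass C6H8O7 = 0.002552 x 192.12 = 0.4903 g, so %C6H8O7 = 0.4903/0.7627 x 100 = 64.3%.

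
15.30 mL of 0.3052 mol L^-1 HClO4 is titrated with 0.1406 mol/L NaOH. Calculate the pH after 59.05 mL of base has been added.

n(acid) = 0.3052 x 0.01530 = 0.004670 mol; n(NaOH) added = 0.1406 x 0.05905 = 0.008302 mol.
Base is in excess by 0.008302 - 0.004670 = 0.003633 mol in a total volume of 0.07435 L.
[OH^-] = 0.003633/0.07435 = 0.04886 M, so pOH = 1.31 and pH = 14.00 - 1.31 = 12.69.

12.69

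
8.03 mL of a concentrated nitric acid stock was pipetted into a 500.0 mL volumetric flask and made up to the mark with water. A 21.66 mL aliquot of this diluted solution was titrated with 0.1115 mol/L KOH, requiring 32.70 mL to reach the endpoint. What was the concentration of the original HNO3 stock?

n(KOH) = 0.1115 x 0.03270 = 0.003646 mol.
n(HNO3) in the aliquot = 0.003646 mol.
[diluted HNO3] = 0.003646 / 0.02166 = 0.1683 M.
Dilution factor = 500.0/8.030 = 62.27, so [stock] = 0.1683 x 62.27 = 10.5 M.

10.5 M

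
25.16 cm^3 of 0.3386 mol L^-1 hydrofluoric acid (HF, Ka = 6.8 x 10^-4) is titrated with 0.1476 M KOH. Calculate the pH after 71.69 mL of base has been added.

n(acid) = 0.3386 x 0.02516 = 0.008519 mol; n(KOH) added = 0.1476 x 0.07169 = 0.01058 mol.
Base is in excess by 0.01058 - 0.008519 = 0.002062 mol in a total volume of 0.09685 L.
[OH^-] = 0.002062/0.09685 = 0.02129 M, so pOH = 1.67 and pH = 14.00 - 1.67 = 12.33.

12.33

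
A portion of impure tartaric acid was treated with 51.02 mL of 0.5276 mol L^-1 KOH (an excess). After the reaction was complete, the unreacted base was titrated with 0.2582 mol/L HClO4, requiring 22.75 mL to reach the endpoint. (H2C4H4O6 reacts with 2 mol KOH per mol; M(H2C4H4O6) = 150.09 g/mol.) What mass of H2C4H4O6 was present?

Total n(KOH) added = 0.5276 x 0.05102 = 0.02692 mol.
n(HClO4) used = 0.2582 x 0.02275 = 0.005874 mol, which equals the excess n(KOH).
So n(KOH) consumed by the sample = 0.02692 - 0.005874 = 0.02104 mol.
n(H2C4H4O6) = 0.02104 / 2 = 0.01052 mol.
mass = 0.01052 mol x 150.09 g/mol = 1.58 g.

1.58 g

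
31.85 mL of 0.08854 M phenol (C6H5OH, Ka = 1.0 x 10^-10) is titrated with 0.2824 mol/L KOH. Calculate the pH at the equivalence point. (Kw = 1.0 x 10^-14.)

n(C6H5OH) = 0.08854 x 0.03185 = 0.002820 mol; V(KOH) at equivalence = 0.002820/0.2824 = 0.009986 L.
At equivalence all the acid is converted to C6H5O-; total volume = 0.03185 + 0.009986 = 0.04184 L, so [C6H5O-] = 0.002820/0.04184 = 0.06741 M.
Kb = Kw/Ka = 1.0e-14 / 1.0 x 10^-10 = 0.000100.
[OH^-] = sqrt(Kb x [C6H5O-]) = sqrt(0.000100 x 0.06741) = 0.00260 M.
pOH = 2.59, so pH = 14.00 - 2.59 = 11.41.

11.41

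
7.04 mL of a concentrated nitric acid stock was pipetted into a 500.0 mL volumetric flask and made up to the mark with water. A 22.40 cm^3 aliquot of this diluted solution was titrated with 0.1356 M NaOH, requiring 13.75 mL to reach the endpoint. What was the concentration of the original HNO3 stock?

n(NaOH) = 0.1356 x 0.01375 = 0.001865 mol.
n(HNO3) in the aliquot = 0.001865 mol.
[diluted HNO3] = 0.001865 / 0.02240 = 0.08324 M.
Dilution factor = 500.0/7.040 = 71.02, so [stock] = 0.08324 x 71.02 = 5.91 M.

5.91 M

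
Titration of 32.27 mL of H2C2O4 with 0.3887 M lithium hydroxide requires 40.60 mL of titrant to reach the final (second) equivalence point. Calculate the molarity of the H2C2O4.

0.245 M

n(LiOH) = 0.3887 x 0.04060 = 0.01578 mol.
At the final (second) equivalence point, 2 mol OH^- react per mol H2C2O4, so n(H2C2O4) = 0.01578 / 2 = 0.007891 mol.
[H2C2O4] = 0.007891 / 0.03227 L = 0.245 M.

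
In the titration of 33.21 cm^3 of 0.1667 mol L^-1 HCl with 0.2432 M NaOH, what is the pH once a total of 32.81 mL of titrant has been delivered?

n(acid) = 0.1667 x 0.03321 = 0.005536 mol; n(NaOH) added = 0.2432 x 0.03281 = 0.007979 mol.
Base is in excess by 0.007979 - 0.005536 = 0.002443 mol in a total volume of 0.06602 L.
[OH^-] = 0.002443/0.06602 = 0.03701 M, so pOH = 1.43 and pH = 14.00 - 1.43 = 12.57.

12.57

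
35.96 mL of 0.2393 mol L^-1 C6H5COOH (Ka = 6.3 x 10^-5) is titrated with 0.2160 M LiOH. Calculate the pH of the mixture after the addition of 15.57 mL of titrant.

Initial n(C6H5COOH) = 0.2393 x 0.03596 = 0.008605 mol.
n(LiOH) added = 0.2160 x 0.01557 = 0.003363 mol, converting that many moles of C6H5COOH to C6H5COO-.
Remaining n(C6H5COOH) = 0.005242 mol; n(C6H5COO-) = 0.003363 mol.
By Henderson-Hasselbalch, pH = pKa + log([A^-]/[HA]) = 4.20 + log(0.003363/0.005242) = 4.20 + (-0.19) = 4.01.

4.01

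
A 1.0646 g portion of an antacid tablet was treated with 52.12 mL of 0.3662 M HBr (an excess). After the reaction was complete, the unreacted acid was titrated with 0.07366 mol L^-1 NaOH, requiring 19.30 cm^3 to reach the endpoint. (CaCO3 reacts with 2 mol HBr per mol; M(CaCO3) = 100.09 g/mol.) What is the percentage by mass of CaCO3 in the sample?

Total n(HBr) added = 0.3662 x 0.05212 = 0.01909 mol.
n(NaOH) used = 0.07366 x 0.01930 = 0.001422 mol, which equals the excess n(HBr).
So n(HBr) consumed by the sample = 0.01909 - 0.001422 = 0.01766 mol.
n(CaCO3) = 0.01766 / 2 = 0.008832 mol.
mass CaCO3 = 0.008832 x 100.09 = 0.8840 g, so %CaCO3 = 0.8840/1.0646 x 100 = 83.0%.

83.0%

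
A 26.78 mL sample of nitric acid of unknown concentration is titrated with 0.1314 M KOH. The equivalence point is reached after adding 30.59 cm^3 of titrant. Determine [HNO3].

n(KOH) delivered = 0.1314 x 0.03059 = 0.004020 mol.
For a 1:1 reaction, n(HNO3) = 0.004020 mol.
[HNO3] = 0.004020 mol / 0.02678 L = 0.150 M.

0.150 M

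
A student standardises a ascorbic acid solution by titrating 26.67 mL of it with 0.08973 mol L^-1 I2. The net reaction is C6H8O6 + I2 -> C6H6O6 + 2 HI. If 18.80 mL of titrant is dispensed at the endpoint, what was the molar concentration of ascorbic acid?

n(I2) = 0.08973 x 0.01880 = 0.001687 mol.
From the balanced equation, 1 mol I2 reacts with 1 mol ascorbic acid, so n(ascorbic acid) = 0.001687 x 1/1 = 0.001687 mol.
[ascorbic acid] = 0.001687 / 0.02667 L = 0.0633 M.

0.0633 M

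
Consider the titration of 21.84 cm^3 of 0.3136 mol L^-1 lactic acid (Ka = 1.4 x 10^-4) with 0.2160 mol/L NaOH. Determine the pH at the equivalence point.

8.48

n(HC3H5O3) = 0.3136 x 0.02184 = 0.006849 mol; V(NaOH) at equivalence = 0.006849/0.2160 = 0.03171 L.
At equivalence all the acid is converted to C3H5O3-; total volume = 0.02184 + 0.03171 = 0.05355 L, so [C3H5O3-] = 0.006849/0.05355 = 0.1279 M.
Kb = Kw/Ka = 1.0e-14 / 1.4 x 10^-4 = 7.14e-11.
[OH^-] = sqrt(Kb x [C3H5O3-]) = sqrt(7.14e-11 x 0.1279) = 3.02e-6 M.
pOH = 5.52, so pH = 14.00 - 5.52 = 8.48.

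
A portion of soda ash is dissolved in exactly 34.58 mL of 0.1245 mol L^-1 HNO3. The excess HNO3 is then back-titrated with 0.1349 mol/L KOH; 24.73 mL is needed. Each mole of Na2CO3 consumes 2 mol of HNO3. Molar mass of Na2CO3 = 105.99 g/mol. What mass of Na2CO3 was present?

Total n(HNO3) added = 0.1245 x 0.03458 = 0.004305 mol.
n(KOH) used = 0.1349 x 0.02473 = 0.003336 mol, which equals the excess n(HNO3).
So n(HNO3) consumed by the sample = 0.004305 - 0.003336 = 0.0009691 mol.
n(Na2CO3) = 0.0009691 / 2 = 0.0004846 mol.
mass = 0.0004846 mol x 105.99 g/mol = 0.0514 g.

0.0514 g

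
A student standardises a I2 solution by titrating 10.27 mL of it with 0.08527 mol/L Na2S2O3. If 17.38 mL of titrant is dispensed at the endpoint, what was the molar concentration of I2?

n(Na2S2O3) = 0.08527 x 0.01738 = 0.001482 mol.
From the balanced equation, 2 mol Na2S2O3 reacts with 1 mol I2, so n(I2) = 0.001482 x 1/2 = 0.0007410 mol.
[I2] = 0.0007410 / 0.01027 L = 0.0722 M.

0.0722 M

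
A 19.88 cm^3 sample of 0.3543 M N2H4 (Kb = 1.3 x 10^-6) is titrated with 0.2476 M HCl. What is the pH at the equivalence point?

n(N2H4) = 0.3543 x 0.01988 = 0.007043 mol; V(HCl) at equivalence = 0.007043/0.2476 = 0.02845 L.
At equivalence the base is fully converted to N2H5+; total volume = 0.04833 L, so [N2H5+] = 0.007043/0.04833 = 0.1457 M.
Ka(N2H5+) = Kw/Kb = 1.0e-14 / 1.3 x 10^-6 = 7.69e-9.
[H^+] = sqrt(Ka x [N2H5+]) = sqrt(7.69e-9 x 0.1457) = 3.35e-5 M.
pH = -log(3.35e-5) = 4.48.

4.48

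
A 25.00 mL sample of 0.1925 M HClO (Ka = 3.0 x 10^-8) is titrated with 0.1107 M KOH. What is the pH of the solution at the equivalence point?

n(HClO) = 0.1925 x 0.02500 = 0.004812 mol; V(KOH) at equivalence = 0.004812/0.1107 = 0.04347 L.
At equivalence all the acid is converted to ClO-; total volume = 0.02500 + 0.04347 = 0.06847 L, so [ClO-] = 0.004812/0.06847 = 0.07028 M.
Kb = Kw/Ka = 1.0e-14 / 3.0 x 10^-8 = 3.33e-7.
[OH^-] = sqrt(Kb x [ClO-]) = sqrt(3.33e-7 x 0.07028) = 0.000153 M.
pOH = 3.82, so pH = 14.00 - 3.82 = 10.18.

10.18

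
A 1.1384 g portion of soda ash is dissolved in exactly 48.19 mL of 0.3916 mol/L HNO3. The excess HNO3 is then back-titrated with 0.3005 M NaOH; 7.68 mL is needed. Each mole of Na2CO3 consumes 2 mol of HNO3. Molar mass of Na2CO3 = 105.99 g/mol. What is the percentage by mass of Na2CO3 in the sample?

Total n(HNO3) added = 0.3916 x 0.04819 = 0.01887 mol.
n(NaOH) used = 0.3005 x 0.007680 = 0.002308 mol, which equals the excess n(HNO3).
So n(HNO3) consumed by the sample = 0.01887 - 0.002308 = 0.01656 mol.
n(Na2CO3) = 0.01656 / 2 = 0.008282 mol.
mass Na2CO3 = 0.008282 x 105.99 = 0.8778 g, so %Na2CO3 = 0.8778/1.1384 x 100 = 77.1%.

77.1%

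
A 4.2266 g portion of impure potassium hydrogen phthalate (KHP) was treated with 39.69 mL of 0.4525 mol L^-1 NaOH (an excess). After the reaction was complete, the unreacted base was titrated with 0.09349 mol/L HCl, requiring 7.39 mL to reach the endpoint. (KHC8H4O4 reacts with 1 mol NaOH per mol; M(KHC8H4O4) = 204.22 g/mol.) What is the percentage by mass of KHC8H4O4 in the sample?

83.4%

Total n(NaOH) added = 0.4525 x 0.03969 = 0.01796 mol.
n(HCl) used = 0.09349 x 0.007390 = 0.0006909 mol, which equals the excess n(NaOH).
So n(NaOH) consumed by the sample = 0.01796 - 0.0006909 = 0.01727 mol.
n(KHC8H4O4) = 0.01727 / 1 = 0.01727 mol.
mass KHC8H4O4 = 0.01727 x 204.22 = 3.527 g, so %KHC8H4O4 = 3.527/4.2266 x 100 = 83.4%.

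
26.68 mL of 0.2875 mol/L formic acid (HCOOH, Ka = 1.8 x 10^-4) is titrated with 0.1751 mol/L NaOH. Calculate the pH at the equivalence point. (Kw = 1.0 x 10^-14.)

8.39

n(HCOOH) = 0.2875 x 0.02668 = 0.007670 mol; V(NaOH) at equivalence = 0.007670/0.1751 = 0.04381 L.
At equivalence all the acid is converted to HCOO-; total volume = 0.02668 + 0.04381 = 0.07049 L, so [HCOO-] = 0.007670/0.07049 = 0.1088 M.
Kb = Kw/Ka = 1.0e-14 / 1.8 x 10^-4 = 5.56e-11.
[OH^-] = sqrt(Kb x [HCOO-]) = sqrt(5.56e-11 x 0.1088) = 2.46e-6 M.
pOH = 5.61, so pH = 14.00 - 5.61 = 8.39.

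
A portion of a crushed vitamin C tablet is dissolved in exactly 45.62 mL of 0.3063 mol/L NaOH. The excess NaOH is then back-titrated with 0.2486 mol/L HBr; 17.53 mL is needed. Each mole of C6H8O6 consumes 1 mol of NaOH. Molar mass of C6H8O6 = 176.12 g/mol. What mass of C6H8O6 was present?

Total n(NaOH) added = 0.3063 x 0.04562 = 0.01397 mol.
n(HBr) used = 0.2486 x 0.01753 = 0.004358 mol, which equals the excess n(NaOH).
So n(NaOH) consumed by the sample = 0.01397 - 0.004358 = 0.009615 mol.
n(C6H8O6) = 0.009615 / 1 = 0.009615 mol.
mass = 0.009615 mol x 176.12 g/mol = 1.69 g.

1.69 g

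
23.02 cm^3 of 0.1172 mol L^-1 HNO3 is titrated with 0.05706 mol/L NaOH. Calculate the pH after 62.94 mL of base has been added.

n(acid) = 0.1172 x 0.02302 = 0.002698 mol; n(NaOH) added = 0.05706 x 0.06294 = 0.003591 mol.
Base is in excess by 0.003591 - 0.002698 = 0.0008934 mol in a total volume of 0.08596 L.
[OH^-] = 0.0008934/0.08596 = 0.01039 M, so pOH = 1.98 and pH = 14.00 - 1.98 = 12.02.

12.02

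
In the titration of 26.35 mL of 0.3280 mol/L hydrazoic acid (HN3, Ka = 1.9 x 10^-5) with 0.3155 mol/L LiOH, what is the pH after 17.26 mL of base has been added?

Initial n(HN3) = 0.3280 x 0.02635 = 0.008643 mol.
n(LiOH) added = 0.3155 x 0.01726 = 0.005446 mol, converting that many moles of HN3 to N3-.
Remaining n(HN3) = 0.003197 mol; n(N3-) = 0.005446 mol.
By Henderson-Hasselbalch, pH = pKa + log([A^-]/[HA]) = 4.72 + log(0.005446/0.003197) = 4.72 + (+0.23) = 4.95.

4.95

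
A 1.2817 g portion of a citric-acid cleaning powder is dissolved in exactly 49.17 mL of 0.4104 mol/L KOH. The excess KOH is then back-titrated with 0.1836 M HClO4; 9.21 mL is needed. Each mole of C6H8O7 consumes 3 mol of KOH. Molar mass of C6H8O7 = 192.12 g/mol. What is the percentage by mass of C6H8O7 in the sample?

92.4%

Total n(KOH) added = 0.4104 x 0.04917 = 0.02018 mol.
n(HClO4) used = 0.1836 x 0.009210 = 0.001691 mol, which equals the excess n(KOH).
So n(KOH) consumed by the sample = 0.02018 - 0.001691 = 0.01849 mol.
n(C6H8O7) = 0.01849 / 3 = 0.006163 mol.
mass C6H8O7 = 0.006163 x 192.12 = 1.184 g, so %C6H8O7 = 1.184/1.2817 x 100 = 92.4%.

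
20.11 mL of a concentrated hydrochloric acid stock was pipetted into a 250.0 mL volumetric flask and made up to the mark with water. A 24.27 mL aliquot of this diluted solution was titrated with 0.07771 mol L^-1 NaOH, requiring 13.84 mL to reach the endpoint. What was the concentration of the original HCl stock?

n(NaOH) = 0.07771 x 0.01384 = 0.001076 mol.
n(HCl) in the aliquot = 0.001076 mol.
[diluted HCl] = 0.001076 / 0.02427 = 0.04431 M.
Dilution factor = 250.0/20.11 = 12.43, so [stock] = 0.04431 x 12.43 = 0.551 M.

0.551 M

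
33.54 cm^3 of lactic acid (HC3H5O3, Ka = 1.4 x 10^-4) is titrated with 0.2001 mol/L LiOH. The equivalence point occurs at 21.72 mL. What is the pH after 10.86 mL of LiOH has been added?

3.85

10.86 mL is exactly half the equivalence volume (21.72/2), i.e. the half-equivalence point.
There, n(HA) = n(A^-), so pH = pKa = -log(1.4 x 10^-4) = 3.85.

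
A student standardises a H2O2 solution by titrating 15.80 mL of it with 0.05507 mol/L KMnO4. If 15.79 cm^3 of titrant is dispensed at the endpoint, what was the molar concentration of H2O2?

n(KMnO4) = 0.05507 x 0.01579 = 0.0008696 mol.
From the balanced equation, 2 mol KMnO4 reacts with 5 mol H2O2, so n(H2O2) = 0.0008696 x 5/2 = 0.002174 mol.
[H2O2] = 0.002174 / 0.01580 L = 0.138 M.

0.138 M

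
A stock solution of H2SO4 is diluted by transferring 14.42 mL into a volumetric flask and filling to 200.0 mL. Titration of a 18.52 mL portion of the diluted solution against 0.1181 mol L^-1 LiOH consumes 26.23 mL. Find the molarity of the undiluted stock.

n(LiOH) = 0.1181 x 0.02623 = 0.003098 mol.
n(H2SO4) in the aliquot = 0.003098 x 1/2 = 0.001549 mol.
[diluted H2SO4] = 0.001549 / 0.01852 = 0.08363 M.
Dilution factor = 200.0/14.42 = 13.87, so [stock] = 0.08363 x 13.87 = 1.16 M.

1.16 M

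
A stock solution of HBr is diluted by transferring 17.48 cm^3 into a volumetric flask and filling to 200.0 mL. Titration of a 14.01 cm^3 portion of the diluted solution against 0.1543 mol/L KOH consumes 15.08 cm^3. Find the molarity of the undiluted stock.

n(KOH) = 0.1543 x 0.01508 = 0.002327 mol.
n(HBr) in the aliquot = 0.002327 mol.
[diluted HBr] = 0.002327 / 0.01401 = 0.1661 M.
Dilution factor = 200.0/17.48 = 11.44, so [stock] = 0.1661 x 11.44 = 1.90 M.

1.90 M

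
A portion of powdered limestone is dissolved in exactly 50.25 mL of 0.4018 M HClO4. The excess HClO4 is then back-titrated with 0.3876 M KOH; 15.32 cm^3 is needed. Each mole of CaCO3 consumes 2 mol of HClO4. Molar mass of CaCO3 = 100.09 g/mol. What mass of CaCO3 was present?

Total n(HClO4) added = 0.4018 x 0.05025 = 0.02019 mol.
n(KOH) used = 0.3876 x 0.01532 = 0.005938 mol, which equals the excess n(HClO4).
So n(HClO4) consumed by the sample = 0.02019 - 0.005938 = 0.01425 mol.
n(CaCO3) = 0.01425 / 2 = 0.007126 mol.
mass = 0.007126 mol x 100.09 g/mol = 0.713 g.

0.713 g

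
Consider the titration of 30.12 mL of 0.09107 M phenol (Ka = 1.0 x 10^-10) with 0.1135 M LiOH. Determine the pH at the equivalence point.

n(C6H5OH) = 0.09107 x 0.03012 = 0.002743 mol; V(LiOH) at equivalence = 0.002743/0.1135 = 0.02417 L.
At equivalence all the acid is converted to C6H5O-; total volume = 0.03012 + 0.02417 = 0.05429 L, so [C6H5O-] = 0.002743/0.05429 = 0.05053 M.
Kb = Kw/Ka = 1.0e-14 / 1.0 x 10^-10 = 0.000100.
[OH^-] = sqrt(Kb x [C6H5O-]) = sqrt(0.000100 x 0.05053) = 0.00225 M.
pOH = 2.65, so pH = 14.00 - 2.65 = 11.35.

11.35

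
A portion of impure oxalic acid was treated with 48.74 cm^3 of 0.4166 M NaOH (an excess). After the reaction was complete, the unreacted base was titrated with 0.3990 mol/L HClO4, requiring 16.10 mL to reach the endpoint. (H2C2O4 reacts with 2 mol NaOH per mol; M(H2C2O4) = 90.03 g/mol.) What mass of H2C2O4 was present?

0.625 g

Total n(NaOH) added = 0.4166 x 0.04874 = 0.02031 mol.
n(HClO4) used = 0.3990 x 0.01610 = 0.006424 mol, which equals the excess n(NaOH).
So n(NaOH) consumed by the sample = 0.02031 - 0.006424 = 0.01388 mol.
n(H2C2O4) = 0.01388 / 2 = 0.006941 mol.
mass = 0.006941 mol x 90.03 g/mol = 0.625 g.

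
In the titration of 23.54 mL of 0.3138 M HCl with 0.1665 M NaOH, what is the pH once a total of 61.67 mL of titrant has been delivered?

12.53

n(acid) = 0.3138 x 0.02354 = 0.007387 mol; n(NaOH) added = 0.1665 x 0.06167 = 0.01027 mol.
Base is in excess by 0.01027 - 0.007387 = 0.002881 mol in a total volume of 0.08521 L.
[OH^-] = 0.002881/0.08521 = 0.03381 M, so pOH = 1.47 and pH = 14.00 - 1.47 = 12.53.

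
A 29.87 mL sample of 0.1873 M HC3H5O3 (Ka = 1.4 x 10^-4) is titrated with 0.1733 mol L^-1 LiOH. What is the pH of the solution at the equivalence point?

n(HC3H5O3) = 0.1873 x 0.02987 = 0.005595 mol; V(LiOH) at equivalence = 0.005595/0.1733 = 0.03228 L.
At equivalence all the acid is converted to C3H5O3-; total volume = 0.02987 + 0.03228 = 0.06215 L, so [C3H5O3-] = 0.005595/0.06215 = 0.09001 M.
Kb = Kw/Ka = 1.0e-14 / 1.4 x 10^-4 = 7.14e-11.
[OH^-] = sqrt(Kb x [C3H5O3-]) = sqrt(7.14e-11 x 0.09001) = 2.54e-6 M.
pOH = 5.60, so pH = 14.00 - 5.60 = 8.40.

8.40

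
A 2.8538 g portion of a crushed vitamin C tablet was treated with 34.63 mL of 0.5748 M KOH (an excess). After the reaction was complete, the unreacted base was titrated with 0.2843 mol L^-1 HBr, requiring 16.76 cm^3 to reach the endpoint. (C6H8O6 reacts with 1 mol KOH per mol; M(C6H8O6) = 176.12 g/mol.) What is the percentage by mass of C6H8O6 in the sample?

Total n(KOH) added = 0.5748 x 0.03463 = 0.01991 mol.
n(HBr) used = 0.2843 x 0.01676 = 0.004765 mol, which equals the excess n(KOH).
So n(KOH) consumed by the sample = 0.01991 - 0.004765 = 0.01514 mol.
n(C6H8O6) = 0.01514 / 1 = 0.01514 mol.
mass C6H8O6 = 0.01514 x 176.12 = 2.667 g, so %C6H8O6 = 2.667/2.8538 x 100 = 93.4%.

93.4%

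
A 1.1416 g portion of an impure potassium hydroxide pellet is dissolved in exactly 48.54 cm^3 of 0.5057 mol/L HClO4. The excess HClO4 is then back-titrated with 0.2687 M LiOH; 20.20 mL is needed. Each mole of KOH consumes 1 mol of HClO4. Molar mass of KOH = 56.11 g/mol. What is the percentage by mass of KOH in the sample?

Total n(HClO4) added = 0.5057 x 0.04854 = 0.02455 mol.
n(LiOH) used = 0.2687 x 0.02020 = 0.005428 mol, which equals the excess n(HClO4).
So n(HClO4) consumed by the sample = 0.02455 - 0.005428 = 0.01912 mol.
n(KOH) = 0.01912 / 1 = 0.01912 mol.
mass KOH = 0.01912 x 56.11 = 1.073 g, so %KOH = 1.073/1.1416 x 100 = 94.0%.

94.0%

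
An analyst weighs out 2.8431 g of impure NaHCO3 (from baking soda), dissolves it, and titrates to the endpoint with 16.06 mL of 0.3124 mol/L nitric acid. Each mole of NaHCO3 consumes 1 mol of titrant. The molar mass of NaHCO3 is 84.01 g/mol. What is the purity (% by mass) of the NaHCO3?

14.8%

n(HNO3) = 0.3124 x 0.01606 = 0.005017 mol.
n(NaHCO3) = 0.005017 / 1 = 0.005017 mol.
mass of NaHCO3 = 0.005017 x 84.01 = 0.4215 g.
% purity = 0.4215 / 2.8431 x 100 = 14.8%.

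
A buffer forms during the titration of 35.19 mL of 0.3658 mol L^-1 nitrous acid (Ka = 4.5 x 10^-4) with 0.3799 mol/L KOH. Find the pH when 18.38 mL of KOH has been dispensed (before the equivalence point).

3.42

Initial n(HNO2) = 0.3658 x 0.03519 = 0.01287 mol.
n(KOH) added = 0.3799 x 0.01838 = 0.006983 mol, converting that many moles of HNO2 to NO2-.
Remaining n(HNO2) = 0.005890 mol; n(NO2-) = 0.006983 mol.
By Henderson-Hasselbalch, pH = pKa + log([A^-]/[HA]) = 3.35 + log(0.006983/0.005890) = 3.35 + (+0.07) = 3.42.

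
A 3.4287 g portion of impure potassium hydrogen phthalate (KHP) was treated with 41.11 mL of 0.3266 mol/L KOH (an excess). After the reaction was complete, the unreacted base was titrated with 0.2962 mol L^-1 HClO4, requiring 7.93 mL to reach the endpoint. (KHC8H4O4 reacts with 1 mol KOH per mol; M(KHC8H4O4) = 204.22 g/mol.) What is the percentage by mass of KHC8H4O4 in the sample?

66.0%

Total n(KOH) added = 0.3266 x 0.04111 = 0.01343 mol.
n(HClO4) used = 0.2962 x 0.007930 = 0.002349 mol, which equals the excess n(KOH).
So n(KOH) consumed by the sample = 0.01343 - 0.002349 = 0.01108 mol.
n(KHC8H4O4) = 0.01108 / 1 = 0.01108 mol.
mass KHC8H4O4 = 0.01108 x 204.22 = 2.262 g, so %KHC8H4O4 = 2.262/3.4287 x 100 = 66.0%.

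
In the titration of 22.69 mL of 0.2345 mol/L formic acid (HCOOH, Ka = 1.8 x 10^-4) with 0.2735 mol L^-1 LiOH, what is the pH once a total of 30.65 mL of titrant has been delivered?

n(acid) = 0.2345 x 0.02269 = 0.005321 mol; n(LiOH) added = 0.2735 x 0.03065 = 0.008383 mol.
Base is in excess by 0.008383 - 0.005321 = 0.003062 mol in a total volume of 0.05334 L.
[OH^-] = 0.003062/0.05334 = 0.05740 M, so pOH = 1.24 and pH = 14.00 - 1.24 = 12.76.

12.76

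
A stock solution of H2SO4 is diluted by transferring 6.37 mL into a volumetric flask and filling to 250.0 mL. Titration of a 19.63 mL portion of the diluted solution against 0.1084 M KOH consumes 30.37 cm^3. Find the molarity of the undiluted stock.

3.29 M

n(KOH) = 0.1084 x 0.03037 = 0.003292 mol.
n(H2SO4) in the aliquot = 0.003292 x 1/2 = 0.001646 mol.
[diluted H2SO4] = 0.001646 / 0.01963 = 0.08385 M.
Dilution factor = 250.0/6.370 = 39.25, so [stock] = 0.08385 x 39.25 = 3.29 M.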